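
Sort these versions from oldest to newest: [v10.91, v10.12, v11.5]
[v10.12, v10.91, v11.5]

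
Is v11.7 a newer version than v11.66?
No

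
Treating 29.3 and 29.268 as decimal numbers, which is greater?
29.3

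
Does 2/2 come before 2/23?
Yes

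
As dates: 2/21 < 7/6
True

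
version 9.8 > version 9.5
True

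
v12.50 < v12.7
False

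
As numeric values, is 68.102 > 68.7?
False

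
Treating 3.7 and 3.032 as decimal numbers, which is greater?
3.7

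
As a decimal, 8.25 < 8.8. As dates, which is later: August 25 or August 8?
August 25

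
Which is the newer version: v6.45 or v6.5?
v6.45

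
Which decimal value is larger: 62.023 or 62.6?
62.6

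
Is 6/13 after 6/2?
Yes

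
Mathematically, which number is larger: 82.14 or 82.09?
82.14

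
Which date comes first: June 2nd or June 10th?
June 2nd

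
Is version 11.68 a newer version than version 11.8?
Yes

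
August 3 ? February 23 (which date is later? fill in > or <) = >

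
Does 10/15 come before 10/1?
No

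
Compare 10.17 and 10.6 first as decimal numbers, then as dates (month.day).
As decimals: 10.17 < 10.6. As dates: 10/17 is later than 10/6 (day 17 > day 6).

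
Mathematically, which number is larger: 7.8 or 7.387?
7.8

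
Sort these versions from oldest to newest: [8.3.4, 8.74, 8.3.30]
[8.3.4, 8.3.30, 8.74]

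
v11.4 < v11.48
True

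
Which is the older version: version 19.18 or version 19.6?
version 19.6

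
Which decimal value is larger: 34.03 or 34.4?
34.4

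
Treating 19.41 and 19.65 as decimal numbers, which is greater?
19.65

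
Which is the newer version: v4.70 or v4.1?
v4.70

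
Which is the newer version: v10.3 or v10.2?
v10.3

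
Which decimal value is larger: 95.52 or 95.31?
95.52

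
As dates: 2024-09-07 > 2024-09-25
False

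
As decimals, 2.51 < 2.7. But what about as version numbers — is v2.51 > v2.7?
True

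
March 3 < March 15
True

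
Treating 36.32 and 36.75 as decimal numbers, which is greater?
36.75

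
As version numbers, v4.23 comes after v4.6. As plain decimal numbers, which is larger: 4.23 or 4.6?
4.6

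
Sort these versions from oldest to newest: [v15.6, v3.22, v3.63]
[v3.22, v3.63, v15.6]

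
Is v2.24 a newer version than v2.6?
Yes. Version numbers are compared segment by segment as integers, not as decimals: minor version 24 > 6, so v2.24 > v2.6 (even though the decimal 2.24 < 2.6).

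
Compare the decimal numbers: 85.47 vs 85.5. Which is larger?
85.5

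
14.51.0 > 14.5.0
True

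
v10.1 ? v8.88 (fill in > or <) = >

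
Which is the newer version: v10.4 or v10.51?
v10.51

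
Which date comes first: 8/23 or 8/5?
8/5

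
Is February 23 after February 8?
Yes. Day 23 comes after day 8 in February — this is a date comparison, not a decimal one (the decimal 2.23 would be smaller than 2.8).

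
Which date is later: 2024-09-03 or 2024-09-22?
2024-09-22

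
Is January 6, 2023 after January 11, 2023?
No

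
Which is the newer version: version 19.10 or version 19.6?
version 19.10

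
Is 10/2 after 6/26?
Yes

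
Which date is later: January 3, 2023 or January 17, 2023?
January 17, 2023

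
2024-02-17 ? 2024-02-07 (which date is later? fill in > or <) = >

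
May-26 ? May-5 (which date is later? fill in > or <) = >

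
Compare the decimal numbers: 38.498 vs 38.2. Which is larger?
38.498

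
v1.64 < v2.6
True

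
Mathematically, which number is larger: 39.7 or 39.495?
39.7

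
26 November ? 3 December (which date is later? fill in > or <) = <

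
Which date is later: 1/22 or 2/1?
2/1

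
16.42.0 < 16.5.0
False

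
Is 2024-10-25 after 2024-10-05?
Yes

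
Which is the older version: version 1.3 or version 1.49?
version 1.3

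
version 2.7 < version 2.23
True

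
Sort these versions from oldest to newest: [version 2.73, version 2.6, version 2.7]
[version 2.6, version 2.7, version 2.73]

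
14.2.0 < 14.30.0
True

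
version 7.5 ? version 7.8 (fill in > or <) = <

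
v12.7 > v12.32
False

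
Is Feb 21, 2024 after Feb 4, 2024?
Yes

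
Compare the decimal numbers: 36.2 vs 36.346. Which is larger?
36.346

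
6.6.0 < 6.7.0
True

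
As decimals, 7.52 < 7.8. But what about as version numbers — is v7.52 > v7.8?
True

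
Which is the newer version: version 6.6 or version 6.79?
version 6.79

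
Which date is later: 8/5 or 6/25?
8/5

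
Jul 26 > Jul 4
True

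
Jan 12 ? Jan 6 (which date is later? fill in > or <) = >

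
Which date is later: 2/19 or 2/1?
2/19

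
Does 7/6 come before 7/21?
Yes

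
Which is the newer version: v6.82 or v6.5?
v6.82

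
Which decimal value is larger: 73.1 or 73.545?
73.545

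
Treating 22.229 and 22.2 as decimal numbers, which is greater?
22.229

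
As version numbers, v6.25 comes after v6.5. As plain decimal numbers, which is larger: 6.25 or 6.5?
6.5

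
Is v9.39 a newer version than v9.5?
Yes. Version numbers are compared segment by segment as integers, not as decimals: minor version 39 > 5, so v9.39 > v9.5 (even though the decimal 9.39 < 9.5).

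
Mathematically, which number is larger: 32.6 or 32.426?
32.6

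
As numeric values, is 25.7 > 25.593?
True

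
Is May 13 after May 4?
Yes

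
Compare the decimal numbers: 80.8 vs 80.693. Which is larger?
80.8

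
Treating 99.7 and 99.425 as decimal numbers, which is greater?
99.7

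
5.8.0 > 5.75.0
False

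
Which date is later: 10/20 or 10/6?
10/20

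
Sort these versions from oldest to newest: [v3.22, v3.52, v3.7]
[v3.7, v3.22, v3.52]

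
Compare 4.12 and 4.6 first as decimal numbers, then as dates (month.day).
As decimals: 4.12 < 4.6. As dates: 4/12 is later than 4/6 (day 12 > day 6).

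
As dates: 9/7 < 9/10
True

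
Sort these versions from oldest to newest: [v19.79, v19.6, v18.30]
[v18.30, v19.6, v19.79]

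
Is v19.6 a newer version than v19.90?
No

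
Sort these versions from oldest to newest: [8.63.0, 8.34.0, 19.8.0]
[8.34.0, 8.63.0, 19.8.0]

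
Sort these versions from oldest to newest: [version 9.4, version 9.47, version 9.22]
[version 9.4, version 9.22, version 9.47]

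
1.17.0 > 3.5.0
False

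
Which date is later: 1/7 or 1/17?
1/17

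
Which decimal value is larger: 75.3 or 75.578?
75.578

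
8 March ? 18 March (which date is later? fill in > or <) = <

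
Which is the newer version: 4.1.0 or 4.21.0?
4.21.0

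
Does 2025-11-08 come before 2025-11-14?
Yes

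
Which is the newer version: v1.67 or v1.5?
v1.67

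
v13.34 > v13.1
True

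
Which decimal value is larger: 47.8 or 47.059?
47.8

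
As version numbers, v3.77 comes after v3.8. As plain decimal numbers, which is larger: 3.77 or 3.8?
3.8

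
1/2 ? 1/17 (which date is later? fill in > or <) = <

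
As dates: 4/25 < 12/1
True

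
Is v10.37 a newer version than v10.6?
Yes. Version numbers are compared segment by segment as integers, not as decimals: minor version 37 > 6, so v10.37 > v10.6 (even though the decimal 10.37 < 10.6).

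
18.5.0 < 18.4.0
False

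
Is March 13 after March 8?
Yes. Day 13 comes after day 8 in March — this is a date comparison, not a decimal one (the decimal 3.13 would be smaller than 3.8).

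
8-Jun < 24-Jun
True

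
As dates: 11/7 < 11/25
True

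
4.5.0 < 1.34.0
False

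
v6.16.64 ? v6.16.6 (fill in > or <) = >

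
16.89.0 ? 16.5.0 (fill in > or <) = >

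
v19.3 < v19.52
True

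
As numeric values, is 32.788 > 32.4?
True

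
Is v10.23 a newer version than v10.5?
Yes. Version numbers are compared segment by segment as integers, not as decimals: minor version 23 > 5, so v10.23 > v10.5 (even though the decimal 10.23 < 10.5).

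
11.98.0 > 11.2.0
True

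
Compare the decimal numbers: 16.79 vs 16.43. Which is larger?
16.79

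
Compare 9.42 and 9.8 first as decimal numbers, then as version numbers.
As decimals: 9.42 < 9.8. As versions: v9.42 > v9.8 (minor version 42 > 8).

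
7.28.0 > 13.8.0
False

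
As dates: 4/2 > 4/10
False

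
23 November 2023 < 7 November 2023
False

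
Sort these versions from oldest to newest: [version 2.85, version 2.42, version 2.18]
[version 2.18, version 2.42, version 2.85]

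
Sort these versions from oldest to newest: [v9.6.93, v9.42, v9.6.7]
[v9.6.7, v9.6.93, v9.42]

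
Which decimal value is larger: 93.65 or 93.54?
93.65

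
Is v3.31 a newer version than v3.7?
Yes. Version numbers are compared segment by segment as integers, not as decimals: minor version 31 > 7, so v3.31 > v3.7 (even though the decimal 3.31 < 3.7).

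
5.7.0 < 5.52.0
True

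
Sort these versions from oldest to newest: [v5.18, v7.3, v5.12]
[v5.12, v5.18, v7.3]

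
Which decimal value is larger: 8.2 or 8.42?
8.42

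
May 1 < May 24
True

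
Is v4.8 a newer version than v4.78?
No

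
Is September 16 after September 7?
Yes. Day 16 comes after day 7 in September — this is a date comparison, not a decimal one (the decimal 9.16 would be smaller than 9.7).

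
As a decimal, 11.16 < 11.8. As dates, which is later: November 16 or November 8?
November 16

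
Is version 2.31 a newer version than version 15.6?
No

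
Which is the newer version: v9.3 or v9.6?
v9.6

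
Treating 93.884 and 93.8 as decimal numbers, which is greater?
93.884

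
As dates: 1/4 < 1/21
True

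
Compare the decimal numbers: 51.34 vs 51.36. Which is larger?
51.36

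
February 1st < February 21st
True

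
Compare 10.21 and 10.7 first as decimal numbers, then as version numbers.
As decimals: 10.21 < 10.7. As versions: v10.21 > v10.7 (minor version 21 > 7).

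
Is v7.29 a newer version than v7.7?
Yes. Version numbers are compared segment by segment as integers, not as decimals: minor version 29 > 7, so v7.29 > v7.7 (even though the decimal 7.29 < 7.7).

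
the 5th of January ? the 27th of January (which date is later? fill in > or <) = <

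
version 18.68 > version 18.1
True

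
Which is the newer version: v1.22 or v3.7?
v3.7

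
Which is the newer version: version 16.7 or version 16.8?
version 16.8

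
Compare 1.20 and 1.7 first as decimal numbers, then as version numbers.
As decimals: 1.20 < 1.7. As versions: v1.20 > v1.7 (minor version 20 > 7).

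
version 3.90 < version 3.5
False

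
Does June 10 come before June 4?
No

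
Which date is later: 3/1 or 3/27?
3/27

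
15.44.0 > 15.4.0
True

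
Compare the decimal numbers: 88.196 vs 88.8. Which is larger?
88.8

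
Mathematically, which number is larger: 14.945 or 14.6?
14.945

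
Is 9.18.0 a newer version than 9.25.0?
No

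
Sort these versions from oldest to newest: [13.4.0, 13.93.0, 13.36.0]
[13.4.0, 13.36.0, 13.93.0]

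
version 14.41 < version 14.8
False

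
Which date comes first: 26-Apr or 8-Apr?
8-Apr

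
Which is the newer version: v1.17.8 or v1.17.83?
v1.17.83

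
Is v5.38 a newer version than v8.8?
No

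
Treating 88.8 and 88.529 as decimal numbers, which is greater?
88.8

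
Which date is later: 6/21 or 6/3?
6/21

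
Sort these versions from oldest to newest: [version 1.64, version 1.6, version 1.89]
[version 1.6, version 1.64, version 1.89]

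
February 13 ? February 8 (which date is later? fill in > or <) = >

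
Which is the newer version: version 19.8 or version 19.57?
version 19.57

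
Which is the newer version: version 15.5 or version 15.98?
version 15.98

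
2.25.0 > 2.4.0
True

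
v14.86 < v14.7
False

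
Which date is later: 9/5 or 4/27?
9/5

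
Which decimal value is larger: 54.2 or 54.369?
54.369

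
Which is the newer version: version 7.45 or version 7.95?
version 7.95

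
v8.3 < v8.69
True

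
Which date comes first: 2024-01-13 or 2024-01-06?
2024-01-06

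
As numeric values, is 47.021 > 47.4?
False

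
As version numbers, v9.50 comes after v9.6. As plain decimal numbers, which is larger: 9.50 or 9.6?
9.6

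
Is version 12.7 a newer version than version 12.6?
Yes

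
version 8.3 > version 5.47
True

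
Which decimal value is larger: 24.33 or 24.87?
24.87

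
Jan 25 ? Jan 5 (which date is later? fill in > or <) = >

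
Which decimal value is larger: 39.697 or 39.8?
39.8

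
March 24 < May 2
True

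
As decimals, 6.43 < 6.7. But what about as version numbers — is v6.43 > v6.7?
True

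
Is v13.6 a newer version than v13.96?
No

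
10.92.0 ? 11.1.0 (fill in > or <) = <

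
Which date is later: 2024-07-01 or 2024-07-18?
2024-07-18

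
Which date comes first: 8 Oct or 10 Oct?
8 Oct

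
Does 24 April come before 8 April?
No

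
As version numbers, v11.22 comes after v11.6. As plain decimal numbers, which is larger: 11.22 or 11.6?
11.6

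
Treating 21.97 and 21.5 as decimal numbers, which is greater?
21.97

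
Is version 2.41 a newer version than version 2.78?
No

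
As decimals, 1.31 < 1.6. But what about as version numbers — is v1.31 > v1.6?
True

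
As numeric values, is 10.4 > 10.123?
True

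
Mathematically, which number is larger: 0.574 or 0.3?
0.574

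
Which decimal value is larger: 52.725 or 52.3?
52.725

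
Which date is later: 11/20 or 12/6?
12/6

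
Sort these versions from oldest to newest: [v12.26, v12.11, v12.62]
[v12.11, v12.26, v12.62]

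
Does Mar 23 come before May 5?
Yes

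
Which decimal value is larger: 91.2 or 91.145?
91.2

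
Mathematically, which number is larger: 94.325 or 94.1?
94.325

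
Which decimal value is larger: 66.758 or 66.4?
66.758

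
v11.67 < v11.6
False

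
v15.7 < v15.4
False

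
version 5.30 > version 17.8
False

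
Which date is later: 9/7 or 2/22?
9/7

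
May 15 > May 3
True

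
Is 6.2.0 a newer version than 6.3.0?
No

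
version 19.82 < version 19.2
False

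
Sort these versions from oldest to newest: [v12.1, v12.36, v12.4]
[v12.1, v12.4, v12.36]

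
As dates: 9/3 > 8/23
True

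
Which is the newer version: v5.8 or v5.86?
v5.86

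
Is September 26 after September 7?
Yes. Day 26 comes after day 7 in September — this is a date comparison, not a decimal one (the decimal 9.26 would be smaller than 9.7).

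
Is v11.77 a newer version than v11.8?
Yes. Version numbers are compared segment by segment as integers, not as decimals: minor version 77 > 8, so v11.77 > v11.8 (even though the decimal 11.77 < 11.8).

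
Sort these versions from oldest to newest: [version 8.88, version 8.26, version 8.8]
[version 8.8, version 8.26, version 8.88]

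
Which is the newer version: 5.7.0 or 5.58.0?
5.58.0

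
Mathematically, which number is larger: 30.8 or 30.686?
30.8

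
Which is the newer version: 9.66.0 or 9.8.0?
9.66.0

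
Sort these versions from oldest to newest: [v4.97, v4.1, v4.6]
[v4.1, v4.6, v4.97]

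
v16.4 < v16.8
True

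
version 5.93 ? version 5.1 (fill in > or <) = >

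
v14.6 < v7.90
False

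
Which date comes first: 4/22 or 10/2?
4/22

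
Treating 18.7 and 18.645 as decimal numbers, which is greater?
18.7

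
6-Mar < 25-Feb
False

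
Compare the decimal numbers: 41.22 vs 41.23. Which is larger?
41.23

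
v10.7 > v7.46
True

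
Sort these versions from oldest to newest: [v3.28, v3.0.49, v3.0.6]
[v3.0.6, v3.0.49, v3.28]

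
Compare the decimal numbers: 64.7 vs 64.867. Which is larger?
64.867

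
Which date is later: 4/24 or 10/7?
10/7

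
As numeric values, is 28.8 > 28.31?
True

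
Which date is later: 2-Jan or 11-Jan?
11-Jan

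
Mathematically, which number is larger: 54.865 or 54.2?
54.865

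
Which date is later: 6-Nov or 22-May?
6-Nov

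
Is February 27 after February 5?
Yes. Day 27 comes after day 5 in February — this is a date comparison, not a decimal one (the decimal 2.27 would be smaller than 2.5).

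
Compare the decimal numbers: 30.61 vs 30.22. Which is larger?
30.61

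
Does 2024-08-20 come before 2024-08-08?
No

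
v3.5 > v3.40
False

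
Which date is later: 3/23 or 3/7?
3/23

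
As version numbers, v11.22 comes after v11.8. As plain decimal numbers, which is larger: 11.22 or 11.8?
11.8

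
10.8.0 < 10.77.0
True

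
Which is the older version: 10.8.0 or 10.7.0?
10.7.0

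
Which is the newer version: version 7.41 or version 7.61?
version 7.61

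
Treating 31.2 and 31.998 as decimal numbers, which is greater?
31.998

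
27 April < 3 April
False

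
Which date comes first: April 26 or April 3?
April 3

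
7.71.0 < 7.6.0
False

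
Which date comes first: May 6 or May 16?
May 6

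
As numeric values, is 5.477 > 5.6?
False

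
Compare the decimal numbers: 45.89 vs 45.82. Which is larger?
45.89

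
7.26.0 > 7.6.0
True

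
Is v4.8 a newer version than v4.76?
No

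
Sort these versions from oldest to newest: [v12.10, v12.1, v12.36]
[v12.1, v12.10, v12.36]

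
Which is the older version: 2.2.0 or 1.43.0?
1.43.0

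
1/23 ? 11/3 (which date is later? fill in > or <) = <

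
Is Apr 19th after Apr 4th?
Yes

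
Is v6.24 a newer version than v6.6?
Yes. Version numbers are compared segment by segment as integers, not as decimals: minor version 24 > 6, so v6.24 > v6.6 (even though the decimal 6.24 < 6.6).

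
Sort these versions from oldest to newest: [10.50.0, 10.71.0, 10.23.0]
[10.23.0, 10.50.0, 10.71.0]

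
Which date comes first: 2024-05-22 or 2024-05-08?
2024-05-08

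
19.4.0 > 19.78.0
False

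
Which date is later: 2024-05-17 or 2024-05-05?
2024-05-17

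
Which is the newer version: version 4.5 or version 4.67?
version 4.67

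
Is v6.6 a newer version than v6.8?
No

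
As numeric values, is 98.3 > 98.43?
False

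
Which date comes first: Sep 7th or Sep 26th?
Sep 7th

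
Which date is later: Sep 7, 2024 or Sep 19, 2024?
Sep 19, 2024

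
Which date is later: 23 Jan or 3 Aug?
3 Aug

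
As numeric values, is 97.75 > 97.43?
True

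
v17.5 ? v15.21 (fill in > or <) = >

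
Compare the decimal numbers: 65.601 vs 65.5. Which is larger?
65.601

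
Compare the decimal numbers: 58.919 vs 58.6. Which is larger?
58.919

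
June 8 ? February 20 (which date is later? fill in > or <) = >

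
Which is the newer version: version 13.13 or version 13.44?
version 13.44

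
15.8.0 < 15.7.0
False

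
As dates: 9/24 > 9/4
True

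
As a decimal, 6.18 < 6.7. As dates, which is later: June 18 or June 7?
June 18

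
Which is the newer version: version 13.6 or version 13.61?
version 13.61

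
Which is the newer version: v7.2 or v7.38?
v7.38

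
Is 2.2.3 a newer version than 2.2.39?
No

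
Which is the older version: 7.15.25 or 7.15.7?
7.15.7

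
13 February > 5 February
True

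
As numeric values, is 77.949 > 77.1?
True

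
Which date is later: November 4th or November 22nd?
November 22nd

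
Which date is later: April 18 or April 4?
April 18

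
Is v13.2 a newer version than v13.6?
No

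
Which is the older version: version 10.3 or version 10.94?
version 10.3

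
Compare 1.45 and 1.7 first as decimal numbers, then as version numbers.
As decimals: 1.45 < 1.7. As versions: v1.45 > v1.7 (minor version 45 > 7).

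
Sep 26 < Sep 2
False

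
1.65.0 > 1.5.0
True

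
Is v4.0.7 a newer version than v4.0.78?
No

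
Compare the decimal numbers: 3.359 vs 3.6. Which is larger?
3.6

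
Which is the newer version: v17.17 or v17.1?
v17.17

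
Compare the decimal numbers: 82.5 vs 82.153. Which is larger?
82.5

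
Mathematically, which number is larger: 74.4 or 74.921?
74.921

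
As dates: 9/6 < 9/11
True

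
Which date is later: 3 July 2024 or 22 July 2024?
22 July 2024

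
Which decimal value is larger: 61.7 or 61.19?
61.7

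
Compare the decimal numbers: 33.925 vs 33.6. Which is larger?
33.925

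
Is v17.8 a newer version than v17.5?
Yes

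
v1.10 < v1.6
False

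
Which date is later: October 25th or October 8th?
October 25th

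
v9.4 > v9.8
False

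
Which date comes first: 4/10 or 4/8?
4/8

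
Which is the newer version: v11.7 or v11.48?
v11.48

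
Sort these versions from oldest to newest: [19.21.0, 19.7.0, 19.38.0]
[19.7.0, 19.21.0, 19.38.0]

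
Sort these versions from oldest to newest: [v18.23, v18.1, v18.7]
[v18.1, v18.7, v18.23]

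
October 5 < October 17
True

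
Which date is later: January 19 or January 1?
January 19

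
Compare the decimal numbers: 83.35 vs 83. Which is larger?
83.35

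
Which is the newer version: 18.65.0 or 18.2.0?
18.65.0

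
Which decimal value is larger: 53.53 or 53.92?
53.92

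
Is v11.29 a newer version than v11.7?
Yes. Version numbers are compared segment by segment as integers, not as decimals: minor version 29 > 7, so v11.29 > v11.7 (even though the decimal 11.29 < 11.7).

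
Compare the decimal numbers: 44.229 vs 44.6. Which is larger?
44.6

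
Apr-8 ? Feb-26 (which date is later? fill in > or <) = >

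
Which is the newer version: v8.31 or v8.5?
v8.31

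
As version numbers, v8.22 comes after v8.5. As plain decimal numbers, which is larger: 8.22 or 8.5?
8.5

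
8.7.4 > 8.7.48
False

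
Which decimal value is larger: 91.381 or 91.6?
91.6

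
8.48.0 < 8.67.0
True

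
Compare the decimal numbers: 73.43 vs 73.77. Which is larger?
73.77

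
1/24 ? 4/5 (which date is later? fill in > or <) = <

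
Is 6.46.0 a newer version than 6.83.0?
No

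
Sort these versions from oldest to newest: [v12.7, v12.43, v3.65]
[v3.65, v12.7, v12.43]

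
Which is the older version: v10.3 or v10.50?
v10.3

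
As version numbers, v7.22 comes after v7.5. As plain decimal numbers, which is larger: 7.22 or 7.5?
7.5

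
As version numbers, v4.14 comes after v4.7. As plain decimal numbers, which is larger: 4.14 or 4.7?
4.7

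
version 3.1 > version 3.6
False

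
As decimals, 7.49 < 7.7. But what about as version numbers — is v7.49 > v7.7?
True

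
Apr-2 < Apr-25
True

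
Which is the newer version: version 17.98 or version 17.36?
version 17.98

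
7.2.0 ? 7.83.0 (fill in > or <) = <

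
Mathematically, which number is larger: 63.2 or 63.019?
63.2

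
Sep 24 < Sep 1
False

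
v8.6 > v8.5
True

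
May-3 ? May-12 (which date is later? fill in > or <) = <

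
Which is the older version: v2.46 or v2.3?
v2.3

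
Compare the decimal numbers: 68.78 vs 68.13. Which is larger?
68.78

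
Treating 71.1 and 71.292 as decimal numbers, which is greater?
71.292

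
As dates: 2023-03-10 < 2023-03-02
False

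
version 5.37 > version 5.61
False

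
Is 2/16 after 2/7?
Yes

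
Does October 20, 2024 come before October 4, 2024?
No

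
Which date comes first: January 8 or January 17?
January 8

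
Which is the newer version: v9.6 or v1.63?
v9.6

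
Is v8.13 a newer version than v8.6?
Yes. Version numbers are compared segment by segment as integers, not as decimals: minor version 13 > 6, so v8.13 > v8.6 (even though the decimal 8.13 < 8.6).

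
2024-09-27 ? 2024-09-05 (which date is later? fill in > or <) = >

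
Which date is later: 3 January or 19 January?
19 January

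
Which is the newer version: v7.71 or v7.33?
v7.71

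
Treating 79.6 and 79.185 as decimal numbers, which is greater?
79.6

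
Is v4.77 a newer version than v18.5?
No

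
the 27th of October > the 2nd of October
True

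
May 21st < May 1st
False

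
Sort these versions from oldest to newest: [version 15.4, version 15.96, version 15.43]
[version 15.4, version 15.43, version 15.96]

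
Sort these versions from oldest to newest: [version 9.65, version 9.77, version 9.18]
[version 9.18, version 9.65, version 9.77]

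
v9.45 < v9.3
False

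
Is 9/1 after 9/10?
No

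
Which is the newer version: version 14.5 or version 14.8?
version 14.8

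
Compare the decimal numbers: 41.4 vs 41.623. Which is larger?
41.623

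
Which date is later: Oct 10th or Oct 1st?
Oct 10th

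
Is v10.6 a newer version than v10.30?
No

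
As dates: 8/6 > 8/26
False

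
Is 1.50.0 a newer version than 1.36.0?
Yes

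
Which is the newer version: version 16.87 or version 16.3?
version 16.87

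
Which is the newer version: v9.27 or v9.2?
v9.27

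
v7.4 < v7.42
True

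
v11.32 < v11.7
False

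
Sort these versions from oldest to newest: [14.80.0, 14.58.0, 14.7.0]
[14.7.0, 14.58.0, 14.80.0]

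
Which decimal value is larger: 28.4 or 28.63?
28.63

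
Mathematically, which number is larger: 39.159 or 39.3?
39.3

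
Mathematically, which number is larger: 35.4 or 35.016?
35.4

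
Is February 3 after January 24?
Yes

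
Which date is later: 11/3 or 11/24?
11/24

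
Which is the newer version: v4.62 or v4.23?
v4.62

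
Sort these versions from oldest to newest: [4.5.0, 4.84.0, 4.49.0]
[4.5.0, 4.49.0, 4.84.0]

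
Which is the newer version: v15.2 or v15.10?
v15.10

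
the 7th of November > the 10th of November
False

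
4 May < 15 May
True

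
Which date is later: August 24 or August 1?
August 24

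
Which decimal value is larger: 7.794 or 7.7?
7.794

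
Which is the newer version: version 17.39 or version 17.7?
version 17.39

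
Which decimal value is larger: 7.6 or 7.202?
7.6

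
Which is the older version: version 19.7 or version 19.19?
version 19.7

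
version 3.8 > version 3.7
True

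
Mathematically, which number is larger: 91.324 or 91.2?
91.324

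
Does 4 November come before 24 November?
Yes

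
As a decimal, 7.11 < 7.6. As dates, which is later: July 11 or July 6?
July 11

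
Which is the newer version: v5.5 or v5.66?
v5.66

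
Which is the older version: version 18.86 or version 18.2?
version 18.2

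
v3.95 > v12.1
False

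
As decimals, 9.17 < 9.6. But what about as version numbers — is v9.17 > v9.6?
True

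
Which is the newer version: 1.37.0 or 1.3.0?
1.37.0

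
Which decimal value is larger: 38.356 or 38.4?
38.4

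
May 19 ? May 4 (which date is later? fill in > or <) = >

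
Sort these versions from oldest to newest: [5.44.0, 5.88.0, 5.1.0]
[5.1.0, 5.44.0, 5.88.0]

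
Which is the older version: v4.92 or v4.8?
v4.8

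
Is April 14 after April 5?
Yes. Day 14 comes after day 5 in April — this is a date comparison, not a decimal one (the decimal 4.14 would be smaller than 4.5).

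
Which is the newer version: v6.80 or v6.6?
v6.80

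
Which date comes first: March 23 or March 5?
March 5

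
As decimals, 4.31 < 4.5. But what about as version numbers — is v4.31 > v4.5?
True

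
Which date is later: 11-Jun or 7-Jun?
11-Jun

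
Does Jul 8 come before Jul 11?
Yes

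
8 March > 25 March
False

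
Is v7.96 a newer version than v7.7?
Yes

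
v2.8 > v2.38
False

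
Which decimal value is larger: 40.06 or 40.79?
40.79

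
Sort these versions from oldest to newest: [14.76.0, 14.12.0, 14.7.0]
[14.7.0, 14.12.0, 14.76.0]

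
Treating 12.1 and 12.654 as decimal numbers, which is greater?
12.654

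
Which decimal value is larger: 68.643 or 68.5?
68.643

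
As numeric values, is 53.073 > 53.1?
False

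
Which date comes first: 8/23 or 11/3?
8/23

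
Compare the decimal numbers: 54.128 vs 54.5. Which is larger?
54.5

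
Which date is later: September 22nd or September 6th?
September 22nd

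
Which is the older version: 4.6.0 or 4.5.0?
4.5.0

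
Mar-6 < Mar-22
True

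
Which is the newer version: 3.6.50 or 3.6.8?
3.6.50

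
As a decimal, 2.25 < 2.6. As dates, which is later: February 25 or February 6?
February 25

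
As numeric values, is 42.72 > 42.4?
True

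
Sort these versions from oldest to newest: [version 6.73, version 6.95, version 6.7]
[version 6.7, version 6.73, version 6.95]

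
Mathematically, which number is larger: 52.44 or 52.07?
52.44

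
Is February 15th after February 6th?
Yes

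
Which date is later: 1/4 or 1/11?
1/11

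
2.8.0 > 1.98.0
True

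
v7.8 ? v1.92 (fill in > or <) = >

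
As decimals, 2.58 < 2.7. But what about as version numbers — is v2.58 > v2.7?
True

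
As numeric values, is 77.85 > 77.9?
False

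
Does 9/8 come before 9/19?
Yes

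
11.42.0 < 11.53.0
True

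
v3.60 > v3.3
True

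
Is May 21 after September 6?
No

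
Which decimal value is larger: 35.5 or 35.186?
35.5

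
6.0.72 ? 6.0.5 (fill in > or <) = >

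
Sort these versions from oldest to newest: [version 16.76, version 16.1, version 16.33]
[version 16.1, version 16.33, version 16.76]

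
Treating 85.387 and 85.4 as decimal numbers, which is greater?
85.4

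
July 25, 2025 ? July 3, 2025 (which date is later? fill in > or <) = >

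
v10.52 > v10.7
True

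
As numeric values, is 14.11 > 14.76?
False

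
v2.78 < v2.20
False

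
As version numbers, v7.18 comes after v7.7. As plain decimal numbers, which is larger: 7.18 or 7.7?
7.7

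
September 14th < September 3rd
False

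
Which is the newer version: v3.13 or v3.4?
v3.13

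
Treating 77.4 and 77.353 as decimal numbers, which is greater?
77.4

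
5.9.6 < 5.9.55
True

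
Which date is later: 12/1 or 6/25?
12/1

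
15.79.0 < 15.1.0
False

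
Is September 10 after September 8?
Yes. Day 10 comes after day 8 in September — this is a date comparison, not a decimal one (the decimal 9.10 would be smaller than 9.8).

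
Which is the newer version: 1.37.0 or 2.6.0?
2.6.0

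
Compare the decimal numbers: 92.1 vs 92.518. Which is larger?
92.518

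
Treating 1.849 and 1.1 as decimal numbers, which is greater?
1.849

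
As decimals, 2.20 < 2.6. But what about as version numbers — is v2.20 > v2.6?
True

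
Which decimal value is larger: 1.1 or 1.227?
1.227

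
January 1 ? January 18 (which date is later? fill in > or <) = <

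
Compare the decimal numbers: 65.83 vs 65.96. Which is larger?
65.96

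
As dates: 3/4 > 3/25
False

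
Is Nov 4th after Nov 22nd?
No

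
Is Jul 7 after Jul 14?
No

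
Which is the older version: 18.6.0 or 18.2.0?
18.2.0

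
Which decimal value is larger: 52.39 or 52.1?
52.39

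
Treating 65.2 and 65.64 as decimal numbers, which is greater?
65.64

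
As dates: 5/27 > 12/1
False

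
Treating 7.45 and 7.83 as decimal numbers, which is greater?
7.83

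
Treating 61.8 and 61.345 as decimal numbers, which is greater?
61.8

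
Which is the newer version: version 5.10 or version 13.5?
version 13.5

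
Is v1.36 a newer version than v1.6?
Yes. Version numbers are compared segment by segment as integers, not as decimals: minor version 36 > 6, so v1.36 > v1.6 (even though the decimal 1.36 < 1.6).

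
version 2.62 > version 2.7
True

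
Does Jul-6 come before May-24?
No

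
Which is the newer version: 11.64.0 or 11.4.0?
11.64.0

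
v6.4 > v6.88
False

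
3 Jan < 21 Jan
True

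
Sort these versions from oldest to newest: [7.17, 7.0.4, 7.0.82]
[7.0.4, 7.0.82, 7.17]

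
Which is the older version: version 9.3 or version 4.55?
version 4.55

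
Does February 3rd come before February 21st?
Yes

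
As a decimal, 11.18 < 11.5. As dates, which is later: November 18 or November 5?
November 18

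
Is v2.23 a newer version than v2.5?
Yes. Version numbers are compared segment by segment as integers, not as decimals: minor version 23 > 5, so v2.23 > v2.5 (even though the decimal 2.23 < 2.5).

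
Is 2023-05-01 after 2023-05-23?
No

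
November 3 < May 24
False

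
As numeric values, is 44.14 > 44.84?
False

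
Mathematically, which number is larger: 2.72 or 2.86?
2.86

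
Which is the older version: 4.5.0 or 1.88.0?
1.88.0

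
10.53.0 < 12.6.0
True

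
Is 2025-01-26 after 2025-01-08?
Yes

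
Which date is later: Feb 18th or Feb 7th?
Feb 18th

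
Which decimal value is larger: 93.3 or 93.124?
93.3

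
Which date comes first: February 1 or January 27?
January 27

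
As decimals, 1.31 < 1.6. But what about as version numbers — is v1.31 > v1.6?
True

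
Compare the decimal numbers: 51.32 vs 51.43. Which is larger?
51.43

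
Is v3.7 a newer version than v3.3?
Yes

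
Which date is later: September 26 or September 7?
September 26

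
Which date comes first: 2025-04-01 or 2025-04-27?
2025-04-01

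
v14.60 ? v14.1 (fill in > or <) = >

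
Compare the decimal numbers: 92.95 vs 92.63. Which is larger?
92.95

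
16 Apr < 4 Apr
False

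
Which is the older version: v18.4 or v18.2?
v18.2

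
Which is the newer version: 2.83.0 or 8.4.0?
8.4.0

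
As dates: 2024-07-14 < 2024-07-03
False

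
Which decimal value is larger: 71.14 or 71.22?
71.22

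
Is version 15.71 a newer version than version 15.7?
Yes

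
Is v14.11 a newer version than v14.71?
No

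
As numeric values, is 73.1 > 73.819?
False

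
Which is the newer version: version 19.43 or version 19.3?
version 19.43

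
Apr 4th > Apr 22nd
False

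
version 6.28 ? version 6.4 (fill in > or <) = >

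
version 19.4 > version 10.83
True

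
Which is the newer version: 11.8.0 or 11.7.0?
11.8.0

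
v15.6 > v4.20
True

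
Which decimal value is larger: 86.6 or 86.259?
86.6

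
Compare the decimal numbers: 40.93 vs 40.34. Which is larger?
40.93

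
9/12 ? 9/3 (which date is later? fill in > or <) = >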